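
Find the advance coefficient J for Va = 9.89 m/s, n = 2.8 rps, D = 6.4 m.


Formula: J = Va / (n * D)
Step 1 — n * D = 2.8 * 6.4 = 17.92
Step 2 — J = 9.89 / 17.92 ≈ 0.55190 (5 s.f.)

0.55190


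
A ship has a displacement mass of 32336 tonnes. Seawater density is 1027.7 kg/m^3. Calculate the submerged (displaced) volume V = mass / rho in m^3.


Formula: V = mass / rho
Step 1 — convert tonnes to kg: 32336 t * 1000 = 32336000 kg
Step 2 — V = 32336000 / 1027.7 ≈ 31464 m^3 (5 s.f.)

31464 m^3


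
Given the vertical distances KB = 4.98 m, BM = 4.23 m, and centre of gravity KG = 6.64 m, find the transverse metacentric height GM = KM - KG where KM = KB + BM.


Formula: GM = KB + BM - KG
Step 1 — KM = KB + BM = 4.98 + 4.23 = 9.21 m
Step 2 — GM = KM - KG = 9.21 - 6.64 = 2.57 m

2.57 m


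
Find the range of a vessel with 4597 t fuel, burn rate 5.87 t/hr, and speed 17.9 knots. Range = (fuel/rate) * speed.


Formula: endurance = fuel / rate; range = endurance * speed
Step 1 — endurance = 4597 / 5.87 = 783.1346 hours
Step 2 — range = 783.1346 * 17.9 ≈ 14018 nautical miles (5 s.f.)

14018 NM


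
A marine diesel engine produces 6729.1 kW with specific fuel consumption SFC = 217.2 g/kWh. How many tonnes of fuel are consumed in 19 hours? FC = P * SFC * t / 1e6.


Formula: FC (tonnes) = P * SFC * t / 1,000,000
Step 1 — P * SFC * t = 6729.1 * 217.2 * 19 = 27769649.88 g
Step 2 — FC (tonnes) = 27769649.88 / 1,000,000 ≈ 27.770 tonnes (5 s.f.)

27.770 tonnes


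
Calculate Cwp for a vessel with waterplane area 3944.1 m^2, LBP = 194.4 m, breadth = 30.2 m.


Formula: Cwp = Aw / (L * B)
Step 1 — L * B = 194.4 * 30.2 = 5870.88 m^2
Step 2 — Cwp = 3944.1 / 5870.88 ≈ 0.67181 (5 s.f.)

0.67181


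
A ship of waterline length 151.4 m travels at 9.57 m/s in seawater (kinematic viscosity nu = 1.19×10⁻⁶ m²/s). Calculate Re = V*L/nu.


Formula: Re = V * L / nu
Step 1 — V * L = 9.57 * 151.4 = 1448.898 m^2/s
Step 2 — Re = 1448.898 / 1.19e-6 = 1.22e+09

1.22e+09


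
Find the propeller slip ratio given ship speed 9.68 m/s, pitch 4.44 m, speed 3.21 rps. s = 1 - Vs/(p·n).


Formula: s = 1 - Vs / (p * n)
Step 1 — p * n = 4.44 * 3.21 = 14.2524
Step 2 — Vs / (p*n) = 9.68 / 14.2524 = 0.679184 (6 d.p.)
Step 3 — s = 1 - 0.679184 = 0.320816

0.320816


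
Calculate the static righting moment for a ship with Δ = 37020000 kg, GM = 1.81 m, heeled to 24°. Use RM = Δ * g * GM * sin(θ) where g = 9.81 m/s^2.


Formula: GZ = GM * sin(theta); RM = disp * g * GZ
Step 1 — GZ = 1.81 * sin(24°) = 1.81 * 0.406737 = 0.736194 m
Step 2 — RM = 37020000 * 9.81 * 0.736194 ≈ 267360000 N·m (5 s.f.)

267360000 N·m


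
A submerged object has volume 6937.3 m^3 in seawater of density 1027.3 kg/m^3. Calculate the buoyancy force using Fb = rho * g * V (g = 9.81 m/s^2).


Formula: Fb = rho * g * V
Substituting: Fb = 1027.3 * 9.81 * 6937.3
Intermediate: 1027.3 * 9.81 = 10077.813
Result: Fb = 10077.813 * 6937.3 ≈ 69913000 N (5 s.f.)

69913000 N


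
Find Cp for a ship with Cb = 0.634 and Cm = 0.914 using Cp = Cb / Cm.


Formula: Cp = Cb / Cm
Substituting: Cp = 0.634 / 0.914
Result: Cp ≈ 0.69365 (5 s.f.)

0.69365


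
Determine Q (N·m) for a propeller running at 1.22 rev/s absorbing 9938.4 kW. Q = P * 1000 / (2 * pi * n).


Formula: Q = P_W / (2 * pi * n)
Step 1 — P_W = 9938.4 kW * 1000 = 9938400.0 W
Step 2 — 2 * pi * n = 2 * pi * 1.22 = 7.665486
Step 3 — Q = 9938400.0 / 7.665486 ≈ 1296500 N·m (5 s.f.)

1296500 N·m


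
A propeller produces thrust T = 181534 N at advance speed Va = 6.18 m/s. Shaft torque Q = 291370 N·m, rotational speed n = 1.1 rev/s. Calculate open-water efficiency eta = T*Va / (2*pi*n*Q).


Formula: eta = T * Va / (2 * pi * n * Q)
Step 1 — numerator = T * Va = 181534 * 6.18 = 1121880.12
Step 2 — 2 * pi * n = 2 * pi * 1.1 = 6.911504
Step 3 — denominator = 6.911504 * 291370 = 2013804.92
Step 4 — eta = 1121880.12 / 2013804.92 ≈ 0.55709 (5 s.f.)

0.55709


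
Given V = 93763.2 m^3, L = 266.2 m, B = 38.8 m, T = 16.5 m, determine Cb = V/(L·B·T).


Formula: Cb = V / (L * B * T)
Step 1 — L * B * T = 266.2 * 38.8 * 16.5 = 170421.24 m^3
Step 2 — Cb = 93763.2 / 170421.24 ≈ 0.55018 (5 s.f.)

0.55018


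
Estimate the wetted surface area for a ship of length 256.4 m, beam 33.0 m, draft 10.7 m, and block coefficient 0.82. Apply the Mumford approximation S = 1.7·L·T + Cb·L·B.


Formula: S = 1.7*L*T + V/T with V = Cb*L*B*T, i.e. S = L * (1.7*T + Cb*B)
Step 1 — 1.7*T = 1.7 * 10.7 = 18.19 m
Step 2 — Cb*B = 0.82 * 33.0 = 27.06 m
Step 3 — 1.7*T + Cb*B = 18.19 + 27.06 = 45.25 m
Step 4 — S = 256.4 * 45.25 ≈ 11602 m^2 (5 s.f.)

11602 m^2


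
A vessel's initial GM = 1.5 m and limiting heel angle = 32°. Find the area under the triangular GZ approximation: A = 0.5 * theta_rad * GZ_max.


Formula: GZ_max = GM * sin(theta); Area = 0.5 * theta_rad * GZ_max
Step 1 — GZ_max = 1.5 * sin(32°) = 1.5 * 0.529919 = 0.794879 m
Step 2 — theta_rad = 32 * pi/180 = 0.558505 rad
Step 3 — Area = 0.5 * 0.558505 * 0.794879 ≈ 0.22197 m·rad (5 s.f.)

0.22197 m·rad


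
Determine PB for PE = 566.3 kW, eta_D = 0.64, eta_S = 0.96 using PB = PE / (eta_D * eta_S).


Formula: PB = PE / (eta_D * eta_S)
Step 1 — combined efficiency = eta_D * eta_S = 0.64 * 0.96 = 0.6144
Step 2 — PB = 566.3 / 0.6144 ≈ 921.71 kW (5 s.f.)

921.71 kW


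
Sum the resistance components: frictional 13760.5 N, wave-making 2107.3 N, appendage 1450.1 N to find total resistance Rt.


Formula: Rt = Rf + Rw + Ra
Substituting: Rt = 13760.5 + 2107.3 + 1450.1
Result: Rt = 17317.9 N

17317.9 N


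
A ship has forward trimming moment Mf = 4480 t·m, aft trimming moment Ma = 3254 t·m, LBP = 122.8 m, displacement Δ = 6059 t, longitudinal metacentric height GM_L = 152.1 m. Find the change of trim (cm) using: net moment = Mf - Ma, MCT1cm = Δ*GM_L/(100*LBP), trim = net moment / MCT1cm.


Formula: net trimming moment = Mf - Ma; MCT1cm = Δ*GM_L/(100*LBP); trim = net moment / MCT1cm
Step 1 — net trimming moment = 4480 - 3254 = 1226 t·m
Step 2 — MCT1cm = 6059 * 152.1 / (100 * 122.8) = 75.0467 t·m/cm
Step 3 — trim = 1226 / 75.0467 ≈ 16.336 cm (5 s.f.)

16.336 cm


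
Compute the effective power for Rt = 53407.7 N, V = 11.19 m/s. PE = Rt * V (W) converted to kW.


Formula: PE = Rt * V / 1000 (kW)
Step 1 — PE (W) = 53407.7 * 11.19 = 597632.163 W
Step 2 — PE (kW) = 597632.163 / 1000 ≈ 597.63 kW (5 s.f.)

597.63 kW


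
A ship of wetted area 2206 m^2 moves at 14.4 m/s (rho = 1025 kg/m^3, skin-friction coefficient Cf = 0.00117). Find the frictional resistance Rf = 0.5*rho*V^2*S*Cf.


Formula: Rf = 0.5 * rho * V^2 * S * Cf
Step 1 — V^2 = 14.4^2 = 207.36
Step 2 — 0.5 * rho * V^2 = 0.5 * 1025 * 207.36 = 106272.0
Step 3 — Rf = 106272.0 * 2206 * 0.00117 ≈ 274290 N (5 s.f.)

274290 N


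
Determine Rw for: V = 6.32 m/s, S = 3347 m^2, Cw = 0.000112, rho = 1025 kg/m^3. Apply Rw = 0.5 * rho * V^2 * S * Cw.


Formula: Rw = 0.5 * rho * V^2 * S * Cw
Step 1 — V^2 = 6.32^2 = 39.9424
Step 2 — 0.5 * rho * V^2 = 0.5 * 1025 * 39.9424 = 20470.48
Step 3 — Rw = 20470.48 * 3347 * 0.000112 ≈ 7673.6 N (5 s.f.)

7673.6 N


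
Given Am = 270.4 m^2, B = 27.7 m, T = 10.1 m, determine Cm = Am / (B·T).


Formula: Cm = Am / (B * T)
Step 1 — B * T = 27.7 * 10.1 = 279.77 m^2
Step 2 — Cm = 270.4 / 279.77 ≈ 0.96651 (5 s.f.)

0.96651


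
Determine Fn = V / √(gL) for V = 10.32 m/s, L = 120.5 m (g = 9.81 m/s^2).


Formula: Fn = V / sqrt(g * L)
Step 1 — g * L = 9.81 * 120.5 = 1182.105
Step 2 — sqrt(g * L) = sqrt(1182.105) = 34.381754
Step 3 — Fn = 10.32 / 34.381754 ≈ 0.30016 (5 s.f.)

0.30016


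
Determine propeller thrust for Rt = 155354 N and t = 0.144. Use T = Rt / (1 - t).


Formula: T = Rt / (1 - t)
Step 1 — (1 - t) = 1 - 0.144 = 0.856
Step 2 — T = 155354 / 0.856 ≈ 181490 N (5 s.f.)

181490 N


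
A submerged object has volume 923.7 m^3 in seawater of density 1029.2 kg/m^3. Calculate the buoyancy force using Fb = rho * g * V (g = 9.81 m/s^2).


Formula: Fb = rho * g * V
Substituting: Fb = 1029.2 * 9.81 * 923.7
Intermediate: 1029.2 * 9.81 = 10096.452
Result: Fb = 10096.452 * 923.7 ≈ 9326100 N (5 s.f.)

9326100 N


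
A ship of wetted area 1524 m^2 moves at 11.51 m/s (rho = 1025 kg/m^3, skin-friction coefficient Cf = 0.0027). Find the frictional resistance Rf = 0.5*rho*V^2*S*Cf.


Formula: Rf = 0.5 * rho * V^2 * S * Cf
Step 1 — V^2 = 11.51^2 = 132.4801
Step 2 — 0.5 * rho * V^2 = 0.5 * 1025 * 132.4801 = 67896.05125
Step 3 — Rf = 67896.05125 * 1524 * 0.0027 ≈ 279380 N (5 s.f.)

279380 N


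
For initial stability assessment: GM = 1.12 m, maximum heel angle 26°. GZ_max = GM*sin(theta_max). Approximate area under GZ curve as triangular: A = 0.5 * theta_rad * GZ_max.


Formula: GZ_max = GM * sin(theta); Area = 0.5 * theta_rad * GZ_max
Step 1 — GZ_max = 1.12 * sin(26°) = 1.12 * 0.438371 = 0.490976 m
Step 2 — theta_rad = 26 * pi/180 = 0.453786 rad
Step 3 — Area = 0.5 * 0.453786 * 0.490976 ≈ 0.11140 m·rad (5 s.f.)

0.11140 m·rad


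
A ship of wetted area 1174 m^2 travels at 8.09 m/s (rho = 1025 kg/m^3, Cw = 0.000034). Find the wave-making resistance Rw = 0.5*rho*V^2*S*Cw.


Formula: Rw = 0.5 * rho * V^2 * S * Cw
Step 1 — V^2 = 8.09^2 = 65.4481
Step 2 — 0.5 * rho * V^2 = 0.5 * 1025 * 65.4481 = 33542.15125
Step 3 — Rw = 33542.15125 * 1174 * 0.000034 ≈ 1338.9 N (5 s.f.)

1338.9 N


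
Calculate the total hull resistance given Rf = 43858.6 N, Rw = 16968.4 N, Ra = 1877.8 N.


Formula: Rt = Rf + Rw + Ra
Substituting: Rt = 43858.6 + 16968.4 + 1877.8
Result: Rt = 62704.8 N

62704.8 N


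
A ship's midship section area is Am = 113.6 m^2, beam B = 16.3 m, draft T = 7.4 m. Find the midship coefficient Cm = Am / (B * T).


Formula: Cm = Am / (B * T)
Step 1 — B * T = 16.3 * 7.4 = 120.62 m^2
Step 2 — Cm = 113.6 / 120.62 ≈ 0.94180 (5 s.f.)

0.94180


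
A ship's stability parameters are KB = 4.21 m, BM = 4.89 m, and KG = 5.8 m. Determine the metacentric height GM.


Formula: GM = KB + BM - KG
Step 1 — KM = KB + BM = 4.21 + 4.89 = 9.1 m
Step 2 — GM = KM - KG = 9.1 - 5.8 = 3.3 m

3.3 m


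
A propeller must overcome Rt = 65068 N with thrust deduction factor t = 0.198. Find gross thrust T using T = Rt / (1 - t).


Formula: T = Rt / (1 - t)
Step 1 — (1 - t) = 1 - 0.198 = 0.802
Step 2 — T = 65068 / 0.802 ≈ 81132 N (5 s.f.)

81132 N


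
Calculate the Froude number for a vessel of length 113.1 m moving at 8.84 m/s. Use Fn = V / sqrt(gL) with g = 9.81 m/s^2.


Formula: Fn = V / sqrt(g * L)
Step 1 — g * L = 9.81 * 113.1 = 1109.511
Step 2 — sqrt(g * L) = sqrt(1109.511) = 33.309323
Step 3 — Fn = 8.84 / 33.309323 ≈ 0.26539 (5 s.f.)

0.26539


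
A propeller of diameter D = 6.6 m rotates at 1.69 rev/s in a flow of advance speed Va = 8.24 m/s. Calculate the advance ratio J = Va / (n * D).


Formula: J = Va / (n * D)
Step 1 — n * D = 1.69 * 6.6 = 11.154
Step 2 — J = 8.24 / 11.154 ≈ 0.73875 (5 s.f.)

0.73875


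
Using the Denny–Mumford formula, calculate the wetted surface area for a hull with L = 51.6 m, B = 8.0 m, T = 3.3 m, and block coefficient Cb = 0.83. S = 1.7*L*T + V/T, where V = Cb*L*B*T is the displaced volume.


Formula: S = 1.7*L*T + V/T with V = Cb*L*B*T, i.e. S = L * (1.7*T + Cb*B)
Step 1 — 1.7*T = 1.7 * 3.3 = 5.61 m
Step 2 — Cb*B = 0.83 * 8.0 = 6.64 m
Step 3 — 1.7*T + Cb*B = 5.61 + 6.64 = 12.25 m
Step 4 — S = 51.6 * 12.25 ≈ 632.10 m^2 (5 s.f.)

632.10 m^2


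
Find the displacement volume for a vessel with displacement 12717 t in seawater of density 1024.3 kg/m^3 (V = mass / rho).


Formula: V = mass / rho
Step 1 — convert tonnes to kg: 12717 t * 1000 = 12717000 kg
Step 2 — V = 12717000 / 1024.3 ≈ 12415 m^3 (5 s.f.)

12415 m^3


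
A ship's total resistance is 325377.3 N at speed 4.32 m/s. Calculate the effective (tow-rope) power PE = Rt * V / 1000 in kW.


Formula: PE = Rt * V / 1000 (kW)
Step 1 — PE (W) = 325377.3 * 4.32 = 1405629.936 W
Step 2 — PE (kW) = 1405629.936 / 1000 ≈ 1405.6 kW (5 s.f.)

1405.6 kW


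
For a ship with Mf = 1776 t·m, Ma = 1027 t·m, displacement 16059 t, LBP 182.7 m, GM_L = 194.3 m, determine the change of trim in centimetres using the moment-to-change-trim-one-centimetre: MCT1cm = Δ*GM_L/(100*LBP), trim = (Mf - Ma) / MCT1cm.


Formula: net trimming moment = Mf - Ma; MCT1cm = Δ*GM_L/(100*LBP); trim = net moment / MCT1cm
Step 1 — net trimming moment = 1776 - 1027 = 749 t·m
Step 2 — MCT1cm = 16059 * 194.3 / (100 * 182.7) = 170.7862 t·m/cm
Step 3 — trim = 749 / 170.7862 ≈ 4.3856 cm (5 s.f.)

4.3856 cm


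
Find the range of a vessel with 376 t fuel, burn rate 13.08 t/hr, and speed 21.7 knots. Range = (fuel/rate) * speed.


Formula: endurance = fuel / rate; range = endurance * speed
Step 1 — endurance = 376 / 13.08 = 28.7462 hours
Step 2 — range = 28.7462 * 21.7 ≈ 623.79 nautical miles (5 s.f.)

623.79 NM


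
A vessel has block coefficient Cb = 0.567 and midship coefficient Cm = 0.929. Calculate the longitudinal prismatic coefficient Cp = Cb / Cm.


Formula: Cp = Cb / Cm
Substituting: Cp = 0.567 / 0.929
Result: Cp ≈ 0.61033 (5 s.f.)

0.61033


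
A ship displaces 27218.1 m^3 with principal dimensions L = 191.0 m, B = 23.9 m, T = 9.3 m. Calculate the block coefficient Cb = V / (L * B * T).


Formula: Cb = V / (L * B * T)
Step 1 — L * B * T = 191.0 * 23.9 * 9.3 = 42453.57 m^3
Step 2 — Cb = 27218.1 / 42453.57 ≈ 0.64113 (5 s.f.)

0.64113


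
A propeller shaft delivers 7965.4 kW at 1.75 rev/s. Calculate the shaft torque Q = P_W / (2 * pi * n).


Formula: Q = P_W / (2 * pi * n)
Step 1 — P_W = 7965.4 kW * 1000 = 7965400.0 W
Step 2 — 2 * pi * n = 2 * pi * 1.75 = 10.995574
Step 3 — Q = 7965400.0 / 10.995574 ≈ 724420 N·m (5 s.f.)

724420 N·m


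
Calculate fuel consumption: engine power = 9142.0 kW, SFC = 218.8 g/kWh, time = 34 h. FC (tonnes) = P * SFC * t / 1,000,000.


Formula: FC (tonnes) = P * SFC * t / 1,000,000
Step 1 — P * SFC * t = 9142.0 * 218.8 * 34 = 68009166.4 g
Step 2 — FC (tonnes) = 68009166.4 / 1,000,000 ≈ 68.009 tonnes (5 s.f.)

68.009 tonnes


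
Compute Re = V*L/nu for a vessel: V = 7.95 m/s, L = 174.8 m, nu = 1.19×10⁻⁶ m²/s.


Formula: Re = V * L / nu
Step 1 — V * L = 7.95 * 174.8 = 1389.66 m^2/s
Step 2 — Re = 1389.66 / 1.19e-6 = 1.17e+09

1.17e+09


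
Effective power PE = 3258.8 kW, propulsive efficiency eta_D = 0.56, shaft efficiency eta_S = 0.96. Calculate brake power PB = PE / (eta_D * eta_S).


Formula: PB = PE / (eta_D * eta_S)
Step 1 — combined efficiency = eta_D * eta_S = 0.56 * 0.96 = 0.5376
Step 2 — PB = 3258.8 / 0.5376 ≈ 6061.8 kW (5 s.f.)

6061.8 kW


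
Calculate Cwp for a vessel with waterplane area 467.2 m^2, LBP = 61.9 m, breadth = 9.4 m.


Formula: Cwp = Aw / (L * B)
Step 1 — L * B = 61.9 * 9.4 = 581.86 m^2
Step 2 — Cwp = 467.2 / 581.86 ≈ 0.80294 (5 s.f.)

0.80294


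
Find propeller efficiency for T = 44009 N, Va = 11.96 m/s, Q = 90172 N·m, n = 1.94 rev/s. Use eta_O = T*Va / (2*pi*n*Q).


Formula: eta = T * Va / (2 * pi * n * Q)
Step 1 — numerator = T * Va = 44009 * 11.96 = 526347.64
Step 2 — 2 * pi * n = 2 * pi * 1.94 = 12.189379
Step 3 — denominator = 12.189379 * 90172 = 1099140.68
Step 4 — eta = 526347.64 / 1099140.68 ≈ 0.47887 (5 s.f.)

0.47887


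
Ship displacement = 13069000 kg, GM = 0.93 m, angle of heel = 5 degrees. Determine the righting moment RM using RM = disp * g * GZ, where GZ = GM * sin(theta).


Formula: GZ = GM * sin(theta); RM = disp * g * GZ
Step 1 — GZ = 0.93 * sin(5°) = 0.93 * 0.087156 = 0.081055 m
Step 2 — RM = 13069000 * 9.81 * 0.081055 ≈ 10392000 N·m (5 s.f.)

10392000 N·m


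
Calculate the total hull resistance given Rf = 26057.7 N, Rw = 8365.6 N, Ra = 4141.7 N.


Formula: Rt = Rf + Rw + Ra
Substituting: Rt = 26057.7 + 8365.6 + 4141.7
Result: Rt = 38565.0 N

38565.0 N


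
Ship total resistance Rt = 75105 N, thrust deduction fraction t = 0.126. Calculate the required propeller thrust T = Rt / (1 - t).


Formula: T = Rt / (1 - t)
Step 1 — (1 - t) = 1 - 0.126 = 0.874
Step 2 — T = 75105 / 0.874 ≈ 85932 N (5 s.f.)

85932 N


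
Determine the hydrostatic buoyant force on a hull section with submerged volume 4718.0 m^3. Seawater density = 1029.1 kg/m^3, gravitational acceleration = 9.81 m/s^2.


Formula: Fb = rho * g * V
Substituting: Fb = 1029.1 * 9.81 * 4718.0
Intermediate: 1029.1 * 9.81 = 10095.471
Result: Fb = 10095.471 * 4718.0 ≈ 47630000 N (5 s.f.)

47630000 N


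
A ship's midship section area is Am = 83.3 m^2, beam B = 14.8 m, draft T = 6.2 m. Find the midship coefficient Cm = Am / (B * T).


Formula: Cm = Am / (B * T)
Step 1 — B * T = 14.8 * 6.2 = 91.76 m^2
Step 2 — Cm = 83.3 / 91.76 ≈ 0.90780 (5 s.f.)

0.90780


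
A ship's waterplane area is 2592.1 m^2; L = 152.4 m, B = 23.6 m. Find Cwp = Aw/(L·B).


Formula: Cwp = Aw / (L * B)
Step 1 — L * B = 152.4 * 23.6 = 3596.64 m^2
Step 2 — Cwp = 2592.1 / 3596.64 ≈ 0.72070 (5 s.f.)

0.72070


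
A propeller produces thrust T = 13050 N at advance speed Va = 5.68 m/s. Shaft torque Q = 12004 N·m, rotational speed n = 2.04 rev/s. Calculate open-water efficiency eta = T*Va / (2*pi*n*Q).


Formula: eta = T * Va / (2 * pi * n * Q)
Step 1 — numerator = T * Va = 13050 * 5.68 = 74124.0
Step 2 — 2 * pi * n = 2 * pi * 2.04 = 12.817698
Step 3 — denominator = 12.817698 * 12004 = 153863.65
Step 4 — eta = 74124.0 / 153863.65 ≈ 0.48175 (5 s.f.)

0.48175


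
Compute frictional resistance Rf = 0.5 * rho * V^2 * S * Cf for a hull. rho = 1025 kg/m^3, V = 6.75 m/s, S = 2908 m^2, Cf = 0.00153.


Formula: Rf = 0.5 * rho * V^2 * S * Cf
Step 1 — V^2 = 6.75^2 = 45.5625
Step 2 — 0.5 * rho * V^2 = 0.5 * 1025 * 45.5625 = 23350.78125
Step 3 — Rf = 23350.78125 * 2908 * 0.00153 ≈ 103890 N (5 s.f.)

103890 N


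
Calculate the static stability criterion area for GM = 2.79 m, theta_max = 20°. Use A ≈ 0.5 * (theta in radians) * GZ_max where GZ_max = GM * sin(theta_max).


Formula: GZ_max = GM * sin(theta); Area = 0.5 * theta_rad * GZ_max
Step 1 — GZ_max = 2.79 * sin(20°) = 2.79 * 0.34202 = 0.954236 m
Step 2 — theta_rad = 20 * pi/180 = 0.349066 rad
Step 3 — Area = 0.5 * 0.349066 * 0.954236 ≈ 0.16655 m·rad (5 s.f.)

0.16655 m·rad


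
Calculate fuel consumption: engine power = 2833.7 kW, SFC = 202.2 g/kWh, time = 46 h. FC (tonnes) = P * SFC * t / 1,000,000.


Formula: FC (tonnes) = P * SFC * t / 1,000,000
Step 1 — P * SFC * t = 2833.7 * 202.2 * 46 = 26356810.44 g
Step 2 — FC (tonnes) = 26356810.44 / 1,000,000 ≈ 26.357 tonnes (5 s.f.)

26.357 tonnes


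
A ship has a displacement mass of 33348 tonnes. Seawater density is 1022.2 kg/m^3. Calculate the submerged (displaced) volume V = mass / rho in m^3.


Formula: V = mass / rho
Step 1 — convert tonnes to kg: 33348 t * 1000 = 33348000 kg
Step 2 — V = 33348000 / 1022.2 ≈ 32624 m^3 (5 s.f.)

32624 m^3


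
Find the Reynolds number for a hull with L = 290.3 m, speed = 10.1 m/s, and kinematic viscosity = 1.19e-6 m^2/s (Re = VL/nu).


Formula: Re = V * L / nu
Step 1 — V * L = 10.1 * 290.3 = 2932.03 m^2/s
Step 2 — Re = 2932.03 / 1.19e-6 = 2.46e+09

2.46e+09


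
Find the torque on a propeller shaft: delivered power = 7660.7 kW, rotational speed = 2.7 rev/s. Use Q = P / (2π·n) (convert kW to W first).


Formula: Q = P_W / (2 * pi * n)
Step 1 — P_W = 7660.7 kW * 1000 = 7660700.0 W
Step 2 — 2 * pi * n = 2 * pi * 2.7 = 16.9646
Step 3 — Q = 7660700.0 / 16.9646 ≈ 451570 N·m (5 s.f.)

451570 N·m


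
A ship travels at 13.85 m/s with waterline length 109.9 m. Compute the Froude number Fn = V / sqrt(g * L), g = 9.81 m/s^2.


Formula: Fn = V / sqrt(g * L)
Step 1 — g * L = 9.81 * 109.9 = 1078.119
Step 2 — sqrt(g * L) = sqrt(1078.119) = 32.834722
Step 3 — Fn = 13.85 / 32.834722 ≈ 0.42181 (5 s.f.)

0.42181


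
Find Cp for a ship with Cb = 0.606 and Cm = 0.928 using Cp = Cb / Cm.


Formula: Cp = Cb / Cm
Substituting: Cp = 0.606 / 0.928
Result: Cp ≈ 0.65302 (5 s.f.)

0.65302


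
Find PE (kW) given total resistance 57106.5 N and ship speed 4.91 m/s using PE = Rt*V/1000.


Formula: PE = Rt * V / 1000 (kW)
Step 1 — PE (W) = 57106.5 * 4.91 = 280392.915 W
Step 2 — PE (kW) = 280392.915 / 1000 ≈ 280.39 kW (5 s.f.)

280.39 kW


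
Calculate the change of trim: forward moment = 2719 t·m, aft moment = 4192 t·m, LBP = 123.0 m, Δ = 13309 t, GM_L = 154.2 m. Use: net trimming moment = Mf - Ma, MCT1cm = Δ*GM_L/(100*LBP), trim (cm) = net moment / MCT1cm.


Formula: net trimming moment = Mf - Ma; MCT1cm = Δ*GM_L/(100*LBP); trim = net moment / MCT1cm
Step 1 — net trimming moment = 2719 - 4192 = -1473 t·m
Step 2 — MCT1cm = 13309 * 154.2 / (100 * 123.0) = 166.8494 t·m/cm
Step 3 — trim = -1473 / 166.8494 ≈ -8.8283 cm (5 s.f.)

-8.8283 cm


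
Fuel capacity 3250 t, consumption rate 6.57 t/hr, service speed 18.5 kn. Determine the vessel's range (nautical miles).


Formula: endurance = fuel / rate; range = endurance * speed
Step 1 — endurance = 3250 / 6.57 = 494.6728 hours
Step 2 — range = 494.6728 * 18.5 ≈ 9151.4 nautical miles (5 s.f.)

9151.4 NM


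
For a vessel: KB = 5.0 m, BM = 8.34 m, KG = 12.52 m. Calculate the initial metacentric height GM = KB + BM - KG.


Formula: GM = KB + BM - KG
Step 1 — KM = KB + BM = 5.0 + 8.34 = 13.34 m
Step 2 — GM = KM - KG = 13.34 - 12.52 = 0.82 m

0.82 m


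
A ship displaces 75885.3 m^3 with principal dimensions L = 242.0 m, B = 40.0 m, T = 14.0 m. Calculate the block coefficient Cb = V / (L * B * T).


Formula: Cb = V / (L * B * T)
Step 1 — L * B * T = 242.0 * 40.0 * 14.0 = 135520.0 m^3
Step 2 — Cb = 75885.3 / 135520.0 ≈ 0.55996 (5 s.f.)

0.55996


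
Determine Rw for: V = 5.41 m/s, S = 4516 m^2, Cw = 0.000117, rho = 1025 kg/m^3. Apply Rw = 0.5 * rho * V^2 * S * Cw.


Formula: Rw = 0.5 * rho * V^2 * S * Cw
Step 1 — V^2 = 5.41^2 = 29.2681
Step 2 — 0.5 * rho * V^2 = 0.5 * 1025 * 29.2681 = 14999.90125
Step 3 — Rw = 14999.90125 * 4516 * 0.000117 ≈ 7925.5 N (5 s.f.)

7925.5 N


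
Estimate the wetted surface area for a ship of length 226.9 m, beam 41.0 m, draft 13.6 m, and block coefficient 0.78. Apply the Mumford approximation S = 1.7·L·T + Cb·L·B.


Formula: S = 1.7*L*T + V/T with V = Cb*L*B*T, i.e. S = L * (1.7*T + Cb*B)
Step 1 — 1.7*T = 1.7 * 13.6 = 23.12 m
Step 2 — Cb*B = 0.78 * 41.0 = 31.98 m
Step 3 — 1.7*T + Cb*B = 23.12 + 31.98 = 55.1 m
Step 4 — S = 226.9 * 55.1 ≈ 12502 m^2 (5 s.f.)

12502 m^2


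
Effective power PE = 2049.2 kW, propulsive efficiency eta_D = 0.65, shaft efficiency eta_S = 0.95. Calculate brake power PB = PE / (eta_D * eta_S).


Formula: PB = PE / (eta_D * eta_S)
Step 1 — combined efficiency = eta_D * eta_S = 0.65 * 0.95 = 0.6175
Step 2 — PB = 2049.2 / 0.6175 ≈ 3318.5 kW (5 s.f.)

3318.5 kW


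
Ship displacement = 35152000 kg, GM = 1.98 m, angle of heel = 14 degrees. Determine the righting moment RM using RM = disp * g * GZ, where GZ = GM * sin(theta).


Formula: GZ = GM * sin(theta); RM = disp * g * GZ
Step 1 — GZ = 1.98 * sin(14°) = 1.98 * 0.241922 = 0.479006 m
Step 2 — RM = 35152000 * 9.81 * 0.479006 ≈ 165180000 N·m (5 s.f.)

165180000 N·m


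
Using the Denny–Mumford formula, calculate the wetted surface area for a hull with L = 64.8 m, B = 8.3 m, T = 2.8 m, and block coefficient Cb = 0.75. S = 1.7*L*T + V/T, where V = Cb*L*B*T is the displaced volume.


Formula: S = 1.7*L*T + V/T with V = Cb*L*B*T, i.e. S = L * (1.7*T + Cb*B)
Step 1 — 1.7*T = 1.7 * 2.8 = 4.76 m
Step 2 — Cb*B = 0.75 * 8.3 = 6.225 m
Step 3 — 1.7*T + Cb*B = 4.76 + 6.225 = 10.985 m
Step 4 — S = 64.8 * 10.985 ≈ 711.83 m^2 (5 s.f.)

711.83 m^2


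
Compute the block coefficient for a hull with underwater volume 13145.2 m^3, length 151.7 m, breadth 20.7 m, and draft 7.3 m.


Formula: Cb = V / (L * B * T)
Step 1 — L * B * T = 151.7 * 20.7 * 7.3 = 22923.387 m^3
Step 2 — Cb = 13145.2 / 22923.387 ≈ 0.57344 (5 s.f.)

0.57344


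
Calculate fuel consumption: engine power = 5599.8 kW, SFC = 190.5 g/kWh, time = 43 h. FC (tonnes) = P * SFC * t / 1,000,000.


Formula: FC (tonnes) = P * SFC * t / 1,000,000
Step 1 — P * SFC * t = 5599.8 * 190.5 * 43 = 45870761.7 g
Step 2 — FC (tonnes) = 45870761.7 / 1,000,000 ≈ 45.871 tonnes (5 s.f.)

45.871 tonnes


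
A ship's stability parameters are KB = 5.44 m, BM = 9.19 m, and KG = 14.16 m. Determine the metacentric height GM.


Formula: GM = KB + BM - KG
Step 1 — KM = KB + BM = 5.44 + 9.19 = 14.63 m
Step 2 — GM = KM - KG = 14.63 - 14.16 = 0.47 m

0.47 m


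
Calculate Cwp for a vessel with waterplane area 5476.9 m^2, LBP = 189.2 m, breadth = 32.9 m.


Formula: Cwp = Aw / (L * B)
Step 1 — L * B = 189.2 * 32.9 = 6224.68 m^2
Step 2 — Cwp = 5476.9 / 6224.68 ≈ 0.87987 (5 s.f.)

0.87987


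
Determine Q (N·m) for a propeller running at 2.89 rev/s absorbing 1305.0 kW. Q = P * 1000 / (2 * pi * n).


Formula: Q = P_W / (2 * pi * n)
Step 1 — P_W = 1305.0 kW * 1000 = 1305000.0 W
Step 2 — 2 * pi * n = 2 * pi * 2.89 = 18.158406
Step 3 — Q = 1305000.0 / 18.158406 ≈ 71868 N·m (5 s.f.)

71868 N·m


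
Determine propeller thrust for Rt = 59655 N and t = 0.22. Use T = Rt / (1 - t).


Formula: T = Rt / (1 - t)
Step 1 — (1 - t) = 1 - 0.22 = 0.78
Step 2 — T = 59655 / 0.78 ≈ 76481 N (5 s.f.)

76481 N


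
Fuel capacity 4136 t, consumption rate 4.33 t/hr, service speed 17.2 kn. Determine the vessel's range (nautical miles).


Formula: endurance = fuel / rate; range = endurance * speed
Step 1 — endurance = 4136 / 4.33 = 955.1963 hours
Step 2 — range = 955.1963 * 17.2 ≈ 16429 nautical miles (5 s.f.)

16429 NM


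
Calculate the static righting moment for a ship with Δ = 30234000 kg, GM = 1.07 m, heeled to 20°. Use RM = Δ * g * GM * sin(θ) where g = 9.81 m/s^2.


Formula: GZ = GM * sin(theta); RM = disp * g * GZ
Step 1 — GZ = 1.07 * sin(20°) = 1.07 * 0.34202 = 0.365961 m
Step 2 — RM = 30234000 * 9.81 * 0.365961 ≈ 108540000 N·m (5 s.f.)

108540000 N·m


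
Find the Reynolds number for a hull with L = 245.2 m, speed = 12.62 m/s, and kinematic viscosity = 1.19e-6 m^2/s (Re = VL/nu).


Formula: Re = V * L / nu
Step 1 — V * L = 12.62 * 245.2 = 3094.424 m^2/s
Step 2 — Re = 3094.424 / 1.19e-6 = 2.60e+09

2.60e+09


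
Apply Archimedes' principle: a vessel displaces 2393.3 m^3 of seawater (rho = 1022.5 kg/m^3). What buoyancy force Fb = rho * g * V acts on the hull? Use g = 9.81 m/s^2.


Formula: Fb = rho * g * V
Substituting: Fb = 1022.5 * 9.81 * 2393.3
Intermediate: 1022.5 * 9.81 = 10030.725
Result: Fb = 10030.725 * 2393.3 ≈ 24007000 N (5 s.f.)

24007000 N


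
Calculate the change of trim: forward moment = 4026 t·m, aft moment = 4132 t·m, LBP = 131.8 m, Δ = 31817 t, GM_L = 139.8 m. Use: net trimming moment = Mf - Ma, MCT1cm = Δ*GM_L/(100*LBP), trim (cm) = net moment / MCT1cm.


Formula: net trimming moment = Mf - Ma; MCT1cm = Δ*GM_L/(100*LBP); trim = net moment / MCT1cm
Step 1 — net trimming moment = 4026 - 4132 = -106 t·m
Step 2 — MCT1cm = 31817 * 139.8 / (100 * 131.8) = 337.4823 t·m/cm
Step 3 — trim = -106 / 337.4823 ≈ -0.31409 cm (5 s.f.)

-0.31409 cm


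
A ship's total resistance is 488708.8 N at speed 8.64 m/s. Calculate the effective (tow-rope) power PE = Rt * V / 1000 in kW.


Formula: PE = Rt * V / 1000 (kW)
Step 1 — PE (W) = 488708.8 * 8.64 = 4222444.032 W
Step 2 — PE (kW) = 4222444.032 / 1000 ≈ 4222.4 kW (5 s.f.)

4222.4 kW


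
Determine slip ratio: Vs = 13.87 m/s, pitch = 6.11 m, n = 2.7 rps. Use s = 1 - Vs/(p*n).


Formula: s = 1 - Vs / (p * n)
Step 1 — p * n = 6.11 * 2.7 = 16.497
Step 2 — Vs / (p*n) = 13.87 / 16.497 = 0.840759 (6 d.p.)
Step 3 — s = 1 - 0.840759 = 0.159241

0.159241


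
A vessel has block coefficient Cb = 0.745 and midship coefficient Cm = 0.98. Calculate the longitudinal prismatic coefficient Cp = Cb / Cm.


Formula: Cp = Cb / Cm
Substituting: Cp = 0.745 / 0.98
Result: Cp ≈ 0.76020 (5 s.f.)

0.76020


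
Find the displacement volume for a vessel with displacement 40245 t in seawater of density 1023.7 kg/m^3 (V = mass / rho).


Formula: V = mass / rho
Step 1 — convert tonnes to kg: 40245 t * 1000 = 40245000 kg
Step 2 — V = 40245000 / 1023.7 ≈ 39313 m^3 (5 s.f.)

39313 m^3


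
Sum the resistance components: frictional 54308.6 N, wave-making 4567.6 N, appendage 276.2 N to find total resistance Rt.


Formula: Rt = Rf + Rw + Ra
Substituting: Rt = 54308.6 + 4567.6 + 276.2
Result: Rt = 59152.4 N

59152.4 N


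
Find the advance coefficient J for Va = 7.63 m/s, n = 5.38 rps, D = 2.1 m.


Formula: J = Va / (n * D)
Step 1 — n * D = 5.38 * 2.1 = 11.298
Step 2 — J = 7.63 / 11.298 ≈ 0.67534 (5 s.f.)

0.67534


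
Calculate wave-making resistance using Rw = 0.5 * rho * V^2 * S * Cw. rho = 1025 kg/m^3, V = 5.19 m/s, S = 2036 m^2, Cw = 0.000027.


Formula: Rw = 0.5 * rho * V^2 * S * Cw
Step 1 — V^2 = 5.19^2 = 26.9361
Step 2 — 0.5 * rho * V^2 = 0.5 * 1025 * 26.9361 = 13804.75125
Step 3 — Rw = 13804.75125 * 2036 * 0.000027 ≈ 758.87 N (5 s.f.)

758.87 N


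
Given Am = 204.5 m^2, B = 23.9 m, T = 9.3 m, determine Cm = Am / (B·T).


Formula: Cm = Am / (B * T)
Step 1 — B * T = 23.9 * 9.3 = 222.27 m^2
Step 2 — Cm = 204.5 / 222.27 ≈ 0.92005 (5 s.f.)

0.92005


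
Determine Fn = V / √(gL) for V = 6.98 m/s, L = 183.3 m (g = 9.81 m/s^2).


Formula: Fn = V / sqrt(g * L)
Step 1 — g * L = 9.81 * 183.3 = 1798.173
Step 2 — sqrt(g * L) = sqrt(1798.173) = 42.40487
Step 3 — Fn = 6.98 / 42.40487 ≈ 0.16460 (5 s.f.)

0.16460


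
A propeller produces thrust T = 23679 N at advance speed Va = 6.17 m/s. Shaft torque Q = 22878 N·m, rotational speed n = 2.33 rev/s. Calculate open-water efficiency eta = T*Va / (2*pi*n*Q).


Formula: eta = T * Va / (2 * pi * n * Q)
Step 1 — numerator = T * Va = 23679 * 6.17 = 146099.43
Step 2 — 2 * pi * n = 2 * pi * 2.33 = 14.639822
Step 3 — denominator = 14.639822 * 22878 = 334929.85
Step 4 — eta = 146099.43 / 334929.85 ≈ 0.43621 (5 s.f.)

0.43621


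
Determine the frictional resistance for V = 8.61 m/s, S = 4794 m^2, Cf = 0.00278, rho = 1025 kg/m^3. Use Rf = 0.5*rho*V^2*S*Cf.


Formula: Rf = 0.5 * rho * V^2 * S * Cf
Step 1 — V^2 = 8.61^2 = 74.1321
Step 2 — 0.5 * rho * V^2 = 0.5 * 1025 * 74.1321 = 37992.70125
Step 3 — Rf = 37992.70125 * 4794 * 0.00278 ≈ 506340 N (5 s.f.)

506340 N


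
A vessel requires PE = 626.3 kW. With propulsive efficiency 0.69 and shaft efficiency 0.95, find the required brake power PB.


Formula: PB = PE / (eta_D * eta_S)
Step 1 — combined efficiency = eta_D * eta_S = 0.69 * 0.95 = 0.6555
Step 2 — PB = 626.3 / 0.6555 ≈ 955.45 kW (5 s.f.)

955.45 kW


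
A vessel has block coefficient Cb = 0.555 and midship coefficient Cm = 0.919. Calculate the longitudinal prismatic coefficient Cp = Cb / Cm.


Formula: Cp = Cb / Cm
Substituting: Cp = 0.555 / 0.919
Result: Cp ≈ 0.60392 (5 s.f.)

0.60392


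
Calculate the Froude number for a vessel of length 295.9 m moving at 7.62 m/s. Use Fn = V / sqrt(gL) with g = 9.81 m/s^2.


Formula: Fn = V / sqrt(g * L)
Step 1 — g * L = 9.81 * 295.9 = 2902.779
Step 2 — sqrt(g * L) = sqrt(2902.779) = 53.877444
Step 3 — Fn = 7.62 / 53.877444 ≈ 0.14143 (5 s.f.)

0.14143


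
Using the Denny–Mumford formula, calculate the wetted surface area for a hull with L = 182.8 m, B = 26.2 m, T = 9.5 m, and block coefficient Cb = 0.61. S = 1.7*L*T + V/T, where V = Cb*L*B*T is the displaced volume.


Formula: S = 1.7*L*T + V/T with V = Cb*L*B*T, i.e. S = L * (1.7*T + Cb*B)
Step 1 — 1.7*T = 1.7 * 9.5 = 16.15 m
Step 2 — Cb*B = 0.61 * 26.2 = 15.982 m
Step 3 — 1.7*T + Cb*B = 16.15 + 15.982 = 32.132 m
Step 4 — S = 182.8 * 32.132 ≈ 5873.7 m^2 (5 s.f.)

5873.7 m^2


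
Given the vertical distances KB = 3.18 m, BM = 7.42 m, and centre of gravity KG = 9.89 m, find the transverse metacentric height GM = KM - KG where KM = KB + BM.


Formula: GM = KB + BM - KG
Step 1 — KM = KB + BM = 3.18 + 7.42 = 10.6 m
Step 2 — GM = KM - KG = 10.6 - 9.89 = 0.71 m

0.71 m


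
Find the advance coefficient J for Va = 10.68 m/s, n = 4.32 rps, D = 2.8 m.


Formula: J = Va / (n * D)
Step 1 — n * D = 4.32 * 2.8 = 12.096
Step 2 — J = 10.68 / 12.096 ≈ 0.88294 (5 s.f.)

0.88294


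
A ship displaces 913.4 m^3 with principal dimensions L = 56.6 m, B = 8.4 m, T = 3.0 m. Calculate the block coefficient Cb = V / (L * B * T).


Formula: Cb = V / (L * B * T)
Step 1 — L * B * T = 56.6 * 8.4 * 3.0 = 1426.32 m^3
Step 2 — Cb = 913.4 / 1426.32 ≈ 0.64039 (5 s.f.)

0.64039


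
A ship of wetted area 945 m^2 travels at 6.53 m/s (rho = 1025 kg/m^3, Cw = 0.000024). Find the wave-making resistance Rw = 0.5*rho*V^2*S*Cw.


Formula: Rw = 0.5 * rho * V^2 * S * Cw
Step 1 — V^2 = 6.53^2 = 42.6409
Step 2 — 0.5 * rho * V^2 = 0.5 * 1025 * 42.6409 = 21853.46125
Step 3 — Rw = 21853.46125 * 945 * 0.000024 ≈ 495.64 N (5 s.f.)

495.64 N


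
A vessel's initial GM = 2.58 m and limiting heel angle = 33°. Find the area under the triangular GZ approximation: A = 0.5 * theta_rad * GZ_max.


Formula: GZ_max = GM * sin(theta); Area = 0.5 * theta_rad * GZ_max
Step 1 — GZ_max = 2.58 * sin(33°) = 2.58 * 0.544639 = 1.405169 m
Step 2 — theta_rad = 33 * pi/180 = 0.575959 rad
Step 3 — Area = 0.5 * 0.575959 * 1.405169 ≈ 0.40466 m·rad (5 s.f.)

0.40466 m·rad


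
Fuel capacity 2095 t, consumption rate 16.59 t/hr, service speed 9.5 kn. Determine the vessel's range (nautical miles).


Formula: endurance = fuel / rate; range = endurance * speed
Step 1 — endurance = 2095 / 16.59 = 126.2809 hours
Step 2 — range = 126.2809 * 9.5 ≈ 1199.7 nautical miles (5 s.f.)

1199.7 NM


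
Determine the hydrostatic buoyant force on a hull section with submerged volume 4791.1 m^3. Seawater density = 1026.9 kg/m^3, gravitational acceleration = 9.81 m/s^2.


Formula: Fb = rho * g * V
Substituting: Fb = 1026.9 * 9.81 * 4791.1
Intermediate: 1026.9 * 9.81 = 10073.889
Result: Fb = 10073.889 * 4791.1 ≈ 48265000 N (5 s.f.)

48265000 N


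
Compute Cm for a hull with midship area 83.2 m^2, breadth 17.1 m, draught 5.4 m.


Formula: Cm = Am / (B * T)
Step 1 — B * T = 17.1 * 5.4 = 92.34 m^2
Step 2 — Cm = 83.2 / 92.34 ≈ 0.90102 (5 s.f.)

0.90102


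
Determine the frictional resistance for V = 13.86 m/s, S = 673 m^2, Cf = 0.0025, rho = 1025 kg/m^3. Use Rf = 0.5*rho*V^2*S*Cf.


Formula: Rf = 0.5 * rho * V^2 * S * Cf
Step 1 — V^2 = 13.86^2 = 192.0996
Step 2 — 0.5 * rho * V^2 = 0.5 * 1025 * 192.0996 = 98451.045
Step 3 — Rf = 98451.045 * 673 * 0.0025 ≈ 165640 N (5 s.f.)

165640 N


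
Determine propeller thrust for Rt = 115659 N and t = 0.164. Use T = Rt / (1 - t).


Formula: T = Rt / (1 - t)
Step 1 — (1 - t) = 1 - 0.164 = 0.836
Step 2 — T = 115659 / 0.836 ≈ 138350 N (5 s.f.)

138350 N


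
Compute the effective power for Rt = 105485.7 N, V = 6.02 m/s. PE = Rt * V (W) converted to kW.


Formula: PE = Rt * V / 1000 (kW)
Step 1 — PE (W) = 105485.7 * 6.02 = 635023.914 W
Step 2 — PE (kW) = 635023.914 / 1000 ≈ 635.02 kW (5 s.f.)

635.02 kW


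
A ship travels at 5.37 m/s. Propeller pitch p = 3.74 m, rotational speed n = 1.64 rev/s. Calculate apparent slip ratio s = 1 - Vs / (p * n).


Formula: s = 1 - Vs / (p * n)
Step 1 — p * n = 3.74 * 1.64 = 6.1336
Step 2 — Vs / (p*n) = 5.37 / 6.1336 = 0.875505 (6 d.p.)
Step 3 — s = 1 - 0.875505 = 0.124495

0.124495


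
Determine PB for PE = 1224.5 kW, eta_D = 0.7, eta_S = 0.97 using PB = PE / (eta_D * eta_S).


Formula: PB = PE / (eta_D * eta_S)
Step 1 — combined efficiency = eta_D * eta_S = 0.7 * 0.97 = 0.679
Step 2 — PB = 1224.5 / 0.679 ≈ 1803.4 kW (5 s.f.)

1803.4 kW


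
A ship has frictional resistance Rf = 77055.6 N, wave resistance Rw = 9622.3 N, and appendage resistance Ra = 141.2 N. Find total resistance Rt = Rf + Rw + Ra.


Formula: Rt = Rf + Rw + Ra
Substituting: Rt = 77055.6 + 9622.3 + 141.2
Result: Rt = 86819.1 N

86819.1 N


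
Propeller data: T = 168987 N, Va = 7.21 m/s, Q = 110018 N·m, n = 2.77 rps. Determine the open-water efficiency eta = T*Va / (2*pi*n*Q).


Formula: eta = T * Va / (2 * pi * n * Q)
Step 1 — numerator = T * Va = 168987 * 7.21 = 1218396.27
Step 2 — 2 * pi * n = 2 * pi * 2.77 = 17.404423
Step 3 — denominator = 17.404423 * 110018 = 1914799.81
Step 4 — eta = 1218396.27 / 1914799.81 ≈ 0.63630 (5 s.f.)

0.63630


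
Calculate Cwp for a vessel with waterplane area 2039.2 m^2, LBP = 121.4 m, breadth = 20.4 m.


Formula: Cwp = Aw / (L * B)
Step 1 — L * B = 121.4 * 20.4 = 2476.56 m^2
Step 2 — Cwp = 2039.2 / 2476.56 ≈ 0.82340 (5 s.f.)

0.82340


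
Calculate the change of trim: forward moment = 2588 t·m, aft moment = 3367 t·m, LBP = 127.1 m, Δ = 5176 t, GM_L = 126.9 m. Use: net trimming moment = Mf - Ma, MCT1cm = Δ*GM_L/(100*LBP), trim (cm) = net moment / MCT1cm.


Formula: net trimming moment = Mf - Ma; MCT1cm = Δ*GM_L/(100*LBP); trim = net moment / MCT1cm
Step 1 — net trimming moment = 2588 - 3367 = -779 t·m
Step 2 — MCT1cm = 5176 * 126.9 / (100 * 127.1) = 51.6786 t·m/cm
Step 3 — trim = -779 / 51.6786 ≈ -15.074 cm (5 s.f.)

-15.074 cm


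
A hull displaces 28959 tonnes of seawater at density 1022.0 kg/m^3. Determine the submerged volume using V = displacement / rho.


Formula: V = mass / rho
Step 1 — convert tonnes to kg: 28959 t * 1000 = 28959000 kg
Step 2 — V = 28959000 / 1022.0 ≈ 28336 m^3 (5 s.f.)

28336 m^3


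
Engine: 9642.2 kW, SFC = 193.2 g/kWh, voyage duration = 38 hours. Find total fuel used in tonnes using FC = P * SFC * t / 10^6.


Formula: FC (tonnes) = P * SFC * t / 1,000,000
Step 1 — P * SFC * t = 9642.2 * 193.2 * 38 = 70789175.52 g
Step 2 — FC (tonnes) = 70789175.52 / 1,000,000 ≈ 70.789 tonnes (5 s.f.)

70.789 tonnes


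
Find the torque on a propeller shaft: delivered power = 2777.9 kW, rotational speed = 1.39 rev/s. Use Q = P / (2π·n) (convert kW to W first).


Formula: Q = P_W / (2 * pi * n)
Step 1 — P_W = 2777.9 kW * 1000 = 2777900.0 W
Step 2 — 2 * pi * n = 2 * pi * 1.39 = 8.733628
Step 3 — Q = 2777900.0 / 8.733628 ≈ 318070 N·m (5 s.f.)

318070 N·m


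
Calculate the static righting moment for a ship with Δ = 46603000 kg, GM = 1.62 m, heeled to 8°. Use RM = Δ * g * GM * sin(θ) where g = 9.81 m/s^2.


Formula: GZ = GM * sin(theta); RM = disp * g * GZ
Step 1 — GZ = 1.62 * sin(8°) = 1.62 * 0.139173 = 0.22546 m
Step 2 — RM = 46603000 * 9.81 * 0.22546 ≈ 103070000 N·m (5 s.f.)

103070000 N·m


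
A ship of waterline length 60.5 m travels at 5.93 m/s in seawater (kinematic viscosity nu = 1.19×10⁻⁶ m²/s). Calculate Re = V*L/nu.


Formula: Re = V * L / nu
Step 1 — V * L = 5.93 * 60.5 = 358.765 m^2/s
Step 2 — Re = 358.765 / 1.19e-6 = 3.01e+08

3.01e+08


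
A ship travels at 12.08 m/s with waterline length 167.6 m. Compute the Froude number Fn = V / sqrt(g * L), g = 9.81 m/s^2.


Formula: Fn = V / sqrt(g * L)
Step 1 — g * L = 9.81 * 167.6 = 1644.156
Step 2 — sqrt(g * L) = sqrt(1644.156) = 40.548194
Step 3 — Fn = 12.08 / 40.548194 ≈ 0.29792 (5 s.f.)

0.29792


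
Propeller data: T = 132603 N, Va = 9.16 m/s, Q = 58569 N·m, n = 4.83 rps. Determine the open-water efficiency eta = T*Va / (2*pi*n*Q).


Formula: eta = T * Va / (2 * pi * n * Q)
Step 1 — numerator = T * Va = 132603 * 9.16 = 1214643.48
Step 2 — 2 * pi * n = 2 * pi * 4.83 = 30.347785
Step 3 — denominator = 30.347785 * 58569 = 1777439.42
Step 4 — eta = 1214643.48 / 1777439.42 ≈ 0.68337 (5 s.f.)

0.68337


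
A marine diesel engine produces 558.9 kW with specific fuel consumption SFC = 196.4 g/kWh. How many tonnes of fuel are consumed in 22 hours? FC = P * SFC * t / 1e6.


Formula: FC (tonnes) = P * SFC * t / 1,000,000
Step 1 — P * SFC * t = 558.9 * 196.4 * 22 = 2414895.12 g
Step 2 — FC (tonnes) = 2414895.12 / 1,000,000 ≈ 2.4149 tonnes (5 s.f.)

2.4149 tonnes
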